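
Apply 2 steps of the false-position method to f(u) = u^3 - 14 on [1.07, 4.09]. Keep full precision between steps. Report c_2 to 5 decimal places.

2.00949

False-position update: c = (a·f(b) − b·f(a))/(f(b) − f(a)); replace the endpoint whose sign matches f(c).
f(1.070000) = -12.774957, f(4.090000) = 54.417929
step 1: c = 1.644173, f(c) = -9.555296 < 0 → new bracket [1.644173, 4.090000]
step 2: c = 2.009492, f(c) = -5.885557 < 0 → new bracket [2.009492, 4.090000]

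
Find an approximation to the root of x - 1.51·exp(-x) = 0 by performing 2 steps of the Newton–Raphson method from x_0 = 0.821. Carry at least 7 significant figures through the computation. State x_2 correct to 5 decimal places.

0.72866

f'(x) = 1 + 1.51·exp(-x)
x_0 = 0.821000: f = 0.156613, f' = 1.664387 → x_1 = 0.821000 - (0.156613)/(1.664387) = 0.726904
x_1 = 0.726904: f = -0.003036, f' = 1.729939 → x_2 = 0.726904 - (-0.003036)/(1.729939) = 0.728658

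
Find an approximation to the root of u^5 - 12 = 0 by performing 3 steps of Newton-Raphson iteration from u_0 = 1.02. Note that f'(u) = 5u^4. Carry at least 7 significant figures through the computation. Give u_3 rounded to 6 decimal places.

u_0 = 1.020000: f = -10.895919, f' = 5.412161 → u_1 = 1.020000 - (-10.895919)/(5.412161) = 3.033229
u_1 = 3.033229: f = 244.759200, f' = 423.244005 → u_2 = 3.033229 - (244.759200)/(423.244005) = 2.454936
u_2 = 2.454936: f = 77.166264, f' = 181.606112 → u_3 = 2.454936 - (77.166264)/(181.606112) = 2.030026

2.030026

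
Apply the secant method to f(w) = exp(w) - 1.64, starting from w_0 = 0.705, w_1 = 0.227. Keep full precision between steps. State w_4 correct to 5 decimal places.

Secant update: w_(k+1) = w_k − f(w_k)·(w_k − w_(k-1))/(f(w_k) − f(w_(k-1))).
f(w_0) = 0.383847, f(w_1) = -0.385170
w_2 = 0.227000 - (-0.385170)·(0.227000 - 0.705000)/(-0.385170 - (0.383847)) = 0.466411; f(w_2) = -0.045737
w_3 = 0.466411 - (-0.045737)·(0.466411 - 0.227000)/(-0.045737 - (-0.385170)) = 0.498671; f(w_3) = 0.006532
w_4 = 0.498671 - (0.006532)·(0.498671 - 0.466411)/(0.006532 - (-0.045737)) = 0.494640; f(w_4) = -0.000093

0.49464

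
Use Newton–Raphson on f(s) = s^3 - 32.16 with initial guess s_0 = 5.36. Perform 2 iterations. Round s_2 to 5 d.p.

f'(s) = 3s^2
s_0 = 5.360000: f = 121.830656, f' = 86.188800 → s_1 = 5.360000 - (121.830656)/(86.188800) = 3.946468
s_1 = 3.946468: f = 29.304683, f' = 46.723821 → s_2 = 3.946468 - (29.304683)/(46.723821) = 3.319278

3.31928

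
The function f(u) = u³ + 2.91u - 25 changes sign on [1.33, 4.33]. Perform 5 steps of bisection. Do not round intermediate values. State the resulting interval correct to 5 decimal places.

f(1.330000) = -18.777063, f(4.330000) = 68.783037 (opposite signs)
step 1: m = 2.830000, f(m) = 5.900487 > 0 → root in [1.330000, 2.830000]
step 2: m = 2.080000, f(m) = -9.948288 < 0 → root in [2.080000, 2.830000]
step 3: m = 2.455000, f(m) = -3.059604 < 0 → root in [2.455000, 2.830000]
step 4: m = 2.642500, f(m) = 1.141741 > 0 → root in [2.455000, 2.642500]
step 5: m = 2.548750, f(m) = -1.026135 < 0 → root in [2.548750, 2.642500]

[2.54875, 2.64250]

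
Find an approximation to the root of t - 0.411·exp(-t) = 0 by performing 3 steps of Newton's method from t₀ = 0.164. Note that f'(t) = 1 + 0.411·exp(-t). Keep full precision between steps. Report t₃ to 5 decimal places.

0.30343

Newton update: t ← t − f(t)/f'(t).
t_0 = 0.164000: f = -0.184833, f' = 1.348833 → t_1 = 0.164000 - (-0.184833)/(1.348833) = 0.301032
t_1 = 0.301032: f = -0.003131, f' = 1.304162 → t_2 = 0.301032 - (-0.003131)/(1.304162) = 0.303432
t_2 = 0.303432: f = -0.000001, f' = 1.303433 → t_3 = 0.303432 - (-0.000001)/(1.303433) = 0.303433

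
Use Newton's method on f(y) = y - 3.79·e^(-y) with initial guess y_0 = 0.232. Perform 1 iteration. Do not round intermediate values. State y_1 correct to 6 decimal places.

Newton update: y ← y − f(y)/f'(y).
f'(y) = 1 + 3.79·e^(-y)
y_0 = 0.232000: f = -2.773266, f' = 4.005266 → y_1 = 0.232000 - (-2.773266)/(4.005266) = 0.924405

0.924405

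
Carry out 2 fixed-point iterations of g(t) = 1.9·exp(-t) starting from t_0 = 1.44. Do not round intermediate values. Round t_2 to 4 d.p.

1.2113

t_1 = g(1.440000) = 0.450163
t_2 = g(0.450163) = 1.211296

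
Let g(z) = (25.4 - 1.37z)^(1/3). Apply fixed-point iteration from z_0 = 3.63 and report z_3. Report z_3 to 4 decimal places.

z_1 = g(3.630000) = 2.733595
z_2 = g(2.733595) = 2.787314
z_3 = g(2.787314) = 2.784153

2.7842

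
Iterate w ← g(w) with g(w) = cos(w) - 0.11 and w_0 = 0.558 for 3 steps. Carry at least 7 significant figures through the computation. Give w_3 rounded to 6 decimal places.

0.698261

w_1 = g(0.558000) = 0.738316
w_2 = g(0.738316) = 0.629603
w_3 = g(0.629603) = 0.698261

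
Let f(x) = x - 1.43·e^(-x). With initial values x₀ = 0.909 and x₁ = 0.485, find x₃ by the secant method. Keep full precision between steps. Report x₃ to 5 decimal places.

0.70636

Secant update: x_(k+1) = x_k − f(x_k)·(x_k − x_(k-1))/(f(x_k) − f(x_(k-1))).
f(x_0) = 0.332814, f(x_1) = -0.395447
x_2 = 0.485000 - (-0.395447)·(0.485000 - 0.909000)/(-0.395447 - (0.332814)) = 0.715233; f(x_2) = 0.015851
x_3 = 0.715233 - (0.015851)·(0.715233 - 0.485000)/(0.015851 - (-0.395447)) = 0.706360; f(x_3) = 0.000745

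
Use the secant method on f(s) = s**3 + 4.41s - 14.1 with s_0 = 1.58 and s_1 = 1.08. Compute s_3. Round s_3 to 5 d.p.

1.79687

Secant update: s_(k+1) = s_k − f(s_k)·(s_k − s_(k-1))/(f(s_k) − f(s_(k-1))).
f(s_0) = -3.187888, f(s_1) = -8.077488
s_2 = 1.080000 - (-8.077488)·(1.080000 - 1.580000)/(-8.077488 - (-3.187888)) = 1.905987; f(s_2) = 1.229440
s_3 = 1.905987 - (1.229440)·(1.905987 - 1.080000)/(1.229440 - (-8.077488)) = 1.796874; f(s_3) = -0.374115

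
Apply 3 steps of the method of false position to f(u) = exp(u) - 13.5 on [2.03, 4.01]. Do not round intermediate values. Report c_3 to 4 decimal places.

2.5012

f(2.030000) = -5.885914, f(4.010000) = 41.646871
step 1: c = 2.275180, f(c) = -3.770326 < 0 → new bracket [2.275180, 4.010000]
step 2: c = 2.419197, f(c) = -2.263166 < 0 → new bracket [2.419197, 4.010000]
step 3: c = 2.501189, f(c) = -1.303017 < 0 → new bracket [2.501189, 4.010000]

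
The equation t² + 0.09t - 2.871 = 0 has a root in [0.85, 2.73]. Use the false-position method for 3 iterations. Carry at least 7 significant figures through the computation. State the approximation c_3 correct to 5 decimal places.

f(0.850000) = -2.072000, f(2.730000) = 4.827600
step 1: c = 1.414578, f(c) = -0.742658 < 0 → new bracket [1.414578, 2.730000]
step 2: c = 1.589957, f(c) = -0.199940 < 0 → new bracket [1.589957, 2.730000]
step 3: c = 1.635295, f(c) = -0.049632 < 0 → new bracket [1.635295, 2.730000]

1.63530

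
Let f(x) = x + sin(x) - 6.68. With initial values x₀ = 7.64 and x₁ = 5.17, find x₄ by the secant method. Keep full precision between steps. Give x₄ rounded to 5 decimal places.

f(x_0) = 1.937193, f(x_1) = -2.407111
x_2 = 5.170000 - (-2.407111)·(5.170000 - 7.640000)/(-2.407111 - (1.937193)) = 6.538588; f(x_2) = 0.111224
x_3 = 6.538588 - (0.111224)·(6.538588 - 5.170000)/(0.111224 - (-2.407111)) = 6.478144; f(x_3) = -0.008130
x_4 = 6.478144 - (-0.008130)·(6.478144 - 6.538588)/(-0.008130 - (0.111224)) = 6.482261; f(x_4) = 0.000025

6.48226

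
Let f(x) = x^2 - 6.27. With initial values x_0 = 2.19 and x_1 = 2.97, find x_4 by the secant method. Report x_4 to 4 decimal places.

f(x_0) = -1.473900, f(x_1) = 2.550900
x_2 = 2.970000 - (2.550900)·(2.970000 - 2.190000)/(2.550900 - (-1.473900)) = 2.475640; f(x_2) = -0.141209
x_3 = 2.475640 - (-0.141209)·(2.475640 - 2.970000)/(-0.141209 - (2.550900)) = 2.501570; f(x_3) = -0.012147
x_4 = 2.501570 - (-0.012147)·(2.501570 - 2.475640)/(-0.012147 - (-0.141209)) = 2.504011; f(x_4) = 0.000069

2.5040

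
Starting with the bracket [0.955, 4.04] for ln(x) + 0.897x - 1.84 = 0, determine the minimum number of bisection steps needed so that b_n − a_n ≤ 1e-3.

Initial width b − a = 4.04 − 0.955 = 3.085000.
After n steps the width is (b−a)/2^n; need (b−a)/2^n ≤ 1e-3.
So n ≥ log₂(3.085000/1e-3) = log₂(3085.0000) ≈ 11.5911.
Hence n = 12.

12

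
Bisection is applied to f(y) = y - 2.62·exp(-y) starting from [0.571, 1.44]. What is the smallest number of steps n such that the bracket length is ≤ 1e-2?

7

Initial width b − a = 1.44 − 0.571 = 0.869000.
After n steps the width is (b−a)/2^n; need (b−a)/2^n ≤ 1e-2.
So n ≥ log₂(0.869000/1e-2) = log₂(86.9000) ≈ 6.4413.
Hence n = 7.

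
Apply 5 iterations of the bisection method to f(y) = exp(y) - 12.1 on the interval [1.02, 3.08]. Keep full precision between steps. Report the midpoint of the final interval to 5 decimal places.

2.46844

f(1.020000) = -9.326805, f(3.080000) = 9.658402 (opposite signs)
step 1: m = 2.050000, f(m) = -4.332099 < 0 → root in [2.050000, 3.080000]
step 2: m = 2.565000, f(m) = 0.900658 > 0 → root in [2.050000, 2.565000]
step 3: m = 2.307500, f(m) = -2.050730 < 0 → root in [2.307500, 2.565000]
step 4: m = 2.436250, f(m) = -0.669903 < 0 → root in [2.436250, 2.565000]
step 5: m = 2.500625, f(m) = 0.090110 > 0 → root in [2.436250, 2.500625]
Midpoint of [2.436250, 2.500625] = 2.468438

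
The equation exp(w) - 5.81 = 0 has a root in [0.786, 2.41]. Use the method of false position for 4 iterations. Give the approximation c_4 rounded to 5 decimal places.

False-position update: c = (a·f(b) − b·f(a))/(f(b) − f(a)); replace the endpoint whose sign matches f(c).
f(0.786000) = -3.615400, f(2.410000) = 5.323961
step 1: c = 1.442804, f(c) = -1.577452 < 0 → new bracket [1.442804, 2.410000]
step 2: c = 1.663876, f(c) = -0.530267 < 0 → new bracket [1.663876, 2.410000]
step 3: c = 1.731458, f(c) = -0.161114 < 0 → new bracket [1.731458, 2.410000]
step 4: c = 1.751389, f(c) = -0.047397 < 0 → new bracket [1.751389, 2.410000]

1.75139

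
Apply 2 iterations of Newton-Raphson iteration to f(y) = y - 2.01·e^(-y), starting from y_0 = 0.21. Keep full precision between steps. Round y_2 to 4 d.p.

f'(y) = 1 + 2.01·e^(-y)
y_0 = 0.210000: f = -1.419274, f' = 2.629274 → y_1 = 0.210000 - (-1.419274)/(2.629274) = 0.749797
y_1 = 0.749797: f = -0.199853, f' = 1.949650 → y_2 = 0.749797 - (-0.199853)/(1.949650) = 0.852304

0.8523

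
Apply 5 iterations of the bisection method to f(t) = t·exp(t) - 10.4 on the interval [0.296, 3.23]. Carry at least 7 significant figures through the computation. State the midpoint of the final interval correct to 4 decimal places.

1.8088

f(0.296000) = -10.002037, f(3.230000) = 71.253292 (opposite signs)
step 1: m = 1.763000, f(m) = -0.121885 < 0 → root in [1.763000, 3.230000]
step 2: m = 2.496500, f(m) = 19.907335 > 0 → root in [1.763000, 2.496500]
step 3: m = 2.129750, f(m) = 7.517083 > 0 → root in [1.763000, 2.129750]
step 4: m = 1.946375, f(m) = 3.230960 > 0 → root in [1.763000, 1.946375]
step 5: m = 1.854687, f(m) = 1.450899 > 0 → root in [1.763000, 1.854687]
Midpoint of [1.763000, 1.854687] = 1.808844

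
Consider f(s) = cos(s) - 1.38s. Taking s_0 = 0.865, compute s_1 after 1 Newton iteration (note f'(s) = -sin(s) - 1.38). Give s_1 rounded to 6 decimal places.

Newton update: s ← s − f(s)/f'(s).
s_0 = 0.865000: f = -0.545060, f' = -2.141095 → s_1 = 0.865000 - (-0.545060)/(-2.141095) = 0.610429

0.610429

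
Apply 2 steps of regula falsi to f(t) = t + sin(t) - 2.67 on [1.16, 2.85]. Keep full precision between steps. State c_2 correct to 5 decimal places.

1.79070

f(1.160000) = -0.593197, f(2.850000) = 0.467478
step 1: c = 2.105156, f(c) = 0.295751 > 0 → new bracket [1.160000, 2.105156]
step 2: c = 1.790705, f(c) = 0.096622 > 0 → new bracket [1.160000, 1.790705]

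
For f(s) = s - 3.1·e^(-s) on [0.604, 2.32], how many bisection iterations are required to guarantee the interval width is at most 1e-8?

28

Initial width b − a = 2.32 − 0.604 = 1.716000.
After n steps the width is (b−a)/2^n; need (b−a)/2^n ≤ 1e-8.
So n ≥ log₂(1.716000/1e-8) = log₂(171600000.0000) ≈ 27.3545.
Hence n = 28.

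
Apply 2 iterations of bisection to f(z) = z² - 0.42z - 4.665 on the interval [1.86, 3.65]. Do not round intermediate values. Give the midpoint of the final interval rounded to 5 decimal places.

2.53125

f(1.860000) = -1.986600, f(3.650000) = 7.124500 (opposite signs)
step 1: m = 2.755000, f(m) = 1.767925 > 0 → root in [1.860000, 2.755000]
step 2: m = 2.307500, f(m) = -0.309594 < 0 → root in [2.307500, 2.755000]
Midpoint of [2.307500, 2.755000] = 2.531250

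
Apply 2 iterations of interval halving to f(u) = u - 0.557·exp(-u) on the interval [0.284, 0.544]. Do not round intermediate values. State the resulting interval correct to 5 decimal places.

[0.34900, 0.41400]

f(0.284000) = -0.135291, f(0.544000) = 0.220705 (opposite signs)
step 1: m = 0.414000, f(m) = 0.045822 > 0 → root in [0.284000, 0.414000]
step 2: m = 0.349000, f(m) = -0.043904 < 0 → root in [0.349000, 0.414000]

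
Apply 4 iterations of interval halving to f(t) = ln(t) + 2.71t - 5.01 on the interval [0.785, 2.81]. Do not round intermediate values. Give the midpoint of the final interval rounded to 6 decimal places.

f(0.785000) = -3.124722, f(2.810000) = 3.638284 (opposite signs)
step 1: m = 1.797500, f(m) = 0.447622 > 0 → root in [0.785000, 1.797500]
step 2: m = 1.291250, f(m) = -1.255102 < 0 → root in [1.291250, 1.797500]
step 3: m = 1.544375, f(m) = -0.390124 < 0 → root in [1.544375, 1.797500]
step 4: m = 1.670937, f(m) = 0.031625 > 0 → root in [1.544375, 1.670937]
Midpoint of [1.544375, 1.670937] = 1.607656

1.607656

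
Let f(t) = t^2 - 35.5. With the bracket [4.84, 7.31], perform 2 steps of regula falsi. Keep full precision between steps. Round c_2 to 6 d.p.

5.945392

f(4.840000) = -12.074400, f(7.310000) = 17.936100
step 1: c = 5.833778, f(c) = -1.467037 < 0 → new bracket [5.833778, 7.310000]
step 2: c = 5.945392, f(c) = -0.152310 < 0 → new bracket [5.945392, 7.310000]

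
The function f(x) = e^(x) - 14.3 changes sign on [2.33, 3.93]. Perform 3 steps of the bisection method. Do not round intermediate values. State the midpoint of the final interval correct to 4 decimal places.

f(2.330000) = -4.022058, f(3.930000) = 36.606978 (opposite signs)
step 1: m = 3.130000, f(m) = 8.573980 > 0 → root in [2.330000, 3.130000]
step 2: m = 2.730000, f(m) = 1.032887 > 0 → root in [2.330000, 2.730000]
step 3: m = 2.530000, f(m) = -1.746494 < 0 → root in [2.530000, 2.730000]
Midpoint of [2.530000, 2.730000] = 2.630000

2.6300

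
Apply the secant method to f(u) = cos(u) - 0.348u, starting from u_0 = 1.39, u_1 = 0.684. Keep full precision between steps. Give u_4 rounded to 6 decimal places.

Secant update: u_(k+1) = u_k − f(u_k)·(u_k − u_(k-1))/(f(u_k) − f(u_(k-1))).
f(u_0) = -0.303907, f(u_1) = 0.537019
u_2 = 0.684000 - (0.537019)·(0.684000 - 1.390000)/(0.537019 - (-0.303907)) = 1.134855; f(u_2) = 0.027335
u_3 = 1.134855 - (0.027335)·(1.134855 - 0.684000)/(0.027335 - (0.537019)) = 1.159034; f(u_3) = -0.003119
u_4 = 1.159034 - (-0.003119)·(1.159034 - 1.134855)/(-0.003119 - (0.027335)) = 1.156558; f(u_4) = 0.000011

1.156558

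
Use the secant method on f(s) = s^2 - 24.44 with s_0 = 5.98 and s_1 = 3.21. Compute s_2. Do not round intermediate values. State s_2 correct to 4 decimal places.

Secant update: s_(k+1) = s_k − f(s_k)·(s_k − s_(k-1))/(f(s_k) − f(s_(k-1))).
f(s_0) = 11.320400, f(s_1) = -14.135900
s_2 = 3.210000 - (-14.135900)·(3.210000 - 5.980000)/(-14.135900 - (11.320400)) = 4.748183; f(s_2) = -1.894760

4.7482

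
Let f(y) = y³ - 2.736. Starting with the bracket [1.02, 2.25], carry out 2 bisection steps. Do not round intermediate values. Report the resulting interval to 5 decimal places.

f(1.020000) = -1.674792, f(2.250000) = 8.654625 (opposite signs)
step 1: m = 1.635000, f(m) = 1.634723 > 0 → root in [1.020000, 1.635000]
step 2: m = 1.327500, f(m) = -0.396605 < 0 → root in [1.327500, 1.635000]

[1.32750, 1.63500]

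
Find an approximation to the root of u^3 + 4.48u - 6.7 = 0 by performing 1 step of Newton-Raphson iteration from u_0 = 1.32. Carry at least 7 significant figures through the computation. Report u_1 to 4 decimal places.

1.1641

Newton update: u ← u − f(u)/f'(u).
f'(u) = 3u^2 + 4.48
u_0 = 1.320000: f = 1.513568, f' = 9.707200 → u_1 = 1.320000 - (1.513568)/(9.707200) = 1.164078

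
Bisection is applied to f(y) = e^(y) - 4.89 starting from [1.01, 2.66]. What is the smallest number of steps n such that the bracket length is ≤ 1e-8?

Initial width b − a = 2.66 − 1.01 = 1.650000.
After n steps the width is (b−a)/2^n; need (b−a)/2^n ≤ 1e-8.
So n ≥ log₂(1.650000/1e-8) = log₂(165000000.0000) ≈ 27.2979.
Hence n = 28.

28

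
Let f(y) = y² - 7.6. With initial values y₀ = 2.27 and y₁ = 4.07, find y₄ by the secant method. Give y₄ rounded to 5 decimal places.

f(y_0) = -2.447100, f(y_1) = 8.964900
y_2 = 4.070000 - (8.964900)·(4.070000 - 2.270000)/(8.964900 - (-2.447100)) = 2.655978; f(y_2) = -0.545781
y_3 = 2.655978 - (-0.545781)·(2.655978 - 4.070000)/(-0.545781 - (8.964900)) = 2.737123; f(y_3) = -0.108157
y_4 = 2.737123 - (-0.108157)·(2.737123 - 2.655978)/(-0.108157 - (-0.545781)) = 2.757178; f(y_4) = 0.002030

2.75718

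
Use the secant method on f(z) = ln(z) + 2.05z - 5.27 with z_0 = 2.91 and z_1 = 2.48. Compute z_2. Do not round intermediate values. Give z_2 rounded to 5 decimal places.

2.18177

f(z_0) = 1.763653, f(z_1) = 0.722259
z_2 = 2.480000 - (0.722259)·(2.480000 - 2.910000)/(0.722259 - (1.763653)) = 2.181774; f(z_2) = -0.017226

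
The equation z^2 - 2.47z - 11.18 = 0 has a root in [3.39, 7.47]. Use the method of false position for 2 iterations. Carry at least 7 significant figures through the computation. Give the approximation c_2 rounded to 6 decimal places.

4.671312

False-position update: c = (a·f(b) − b·f(a))/(f(b) − f(a)); replace the endpoint whose sign matches f(c).
f(3.390000) = -8.061200, f(7.470000) = 26.170000
step 1: c = 4.350810, f(c) = -2.996950 < 0 → new bracket [4.350810, 7.470000]
step 2: c = 4.671312, f(c) = -0.896984 < 0 → new bracket [4.671312, 7.470000]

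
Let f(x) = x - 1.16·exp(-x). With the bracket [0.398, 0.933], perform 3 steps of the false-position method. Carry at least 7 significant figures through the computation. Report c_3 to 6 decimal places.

False-position update: c = (a·f(b) − b·f(a))/(f(b) − f(a)); replace the endpoint whose sign matches f(c).
f(0.398000) = -0.381128, f(0.933000) = 0.476689
step 1: c = 0.635701, f(c) = 0.021406 > 0 → new bracket [0.398000, 0.635701]
step 2: c = 0.623060, f(c) = 0.000951 > 0 → new bracket [0.398000, 0.623060]
step 3: c = 0.622500, f(c) = 0.000042 > 0 → new bracket [0.398000, 0.622500]

0.622500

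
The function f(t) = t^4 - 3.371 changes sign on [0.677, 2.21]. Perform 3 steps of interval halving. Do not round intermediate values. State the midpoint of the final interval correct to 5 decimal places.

1.34769

f(0.677000) = -3.160935, f(2.210000) = 20.483433 (opposite signs)
step 1: m = 1.443500, f(m) = 0.970773 > 0 → root in [0.677000, 1.443500]
step 2: m = 1.060250, f(m) = -2.107332 < 0 → root in [1.060250, 1.443500]
step 3: m = 1.251875, f(m) = -0.914912 < 0 → root in [1.251875, 1.443500]
Midpoint of [1.251875, 1.443500] = 1.347688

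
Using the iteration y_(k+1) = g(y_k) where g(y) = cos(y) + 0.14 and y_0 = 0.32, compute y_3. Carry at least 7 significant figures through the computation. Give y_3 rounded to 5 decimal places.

y_1 = g(0.320000) = 1.089235
y_2 = g(1.089235) = 0.603163
y_3 = g(0.603163) = 0.963545

0.96355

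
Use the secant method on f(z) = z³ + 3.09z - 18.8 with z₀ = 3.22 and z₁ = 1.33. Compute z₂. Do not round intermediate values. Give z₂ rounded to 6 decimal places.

1.962380

Secant update: z_(k+1) = z_k − f(z_k)·(z_k − z_(k-1))/(f(z_k) − f(z_(k-1))).
f(z_0) = 24.536048, f(z_1) = -12.337663
z_2 = 1.330000 - (-12.337663)·(1.330000 - 3.220000)/(-12.337663 - (24.536048)) = 1.962380; f(z_2) = -5.179253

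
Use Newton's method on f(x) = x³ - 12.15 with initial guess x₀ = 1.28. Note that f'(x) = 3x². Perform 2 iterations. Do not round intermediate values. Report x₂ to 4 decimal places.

2.5831

Newton update: x ← x − f(x)/f'(x).
x_0 = 1.280000: f = -10.052848, f' = 4.915200 → x_1 = 1.280000 - (-10.052848)/(4.915200) = 3.325257
x_1 = 3.325257: f = 24.618483, f' = 33.172006 → x_2 = 3.325257 - (24.618483)/(33.172006) = 2.583111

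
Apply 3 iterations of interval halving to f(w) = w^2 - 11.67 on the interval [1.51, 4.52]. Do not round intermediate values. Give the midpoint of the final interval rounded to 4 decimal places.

3.5794

f(1.510000) = -9.389900, f(4.520000) = 8.760400 (opposite signs)
step 1: m = 3.015000, f(m) = -2.579775 < 0 → root in [3.015000, 4.520000]
step 2: m = 3.767500, f(m) = 2.524056 > 0 → root in [3.015000, 3.767500]
step 3: m = 3.391250, f(m) = -0.169423 < 0 → root in [3.391250, 3.767500]
Midpoint of [3.391250, 3.767500] = 3.579375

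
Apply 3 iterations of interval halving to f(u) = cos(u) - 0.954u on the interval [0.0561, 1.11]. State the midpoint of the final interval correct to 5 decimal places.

0.78066

f(0.056100) = 0.944907, f(1.110000) = -0.614278 (opposite signs)
step 1: m = 0.583050, f(m) = 0.278558 > 0 → root in [0.583050, 1.110000]
step 2: m = 0.846525, f(m) = -0.144995 < 0 → root in [0.583050, 0.846525]
step 3: m = 0.714788, f(m) = 0.073325 > 0 → root in [0.714788, 0.846525]
Midpoint of [0.714788, 0.846525] = 0.780656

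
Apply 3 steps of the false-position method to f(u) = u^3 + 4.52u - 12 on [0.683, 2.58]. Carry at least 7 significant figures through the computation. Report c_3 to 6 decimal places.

False-position update: c = (a·f(b) − b·f(a))/(f(b) − f(a)); replace the endpoint whose sign matches f(c).
f(0.683000) = -8.594228, f(2.580000) = 16.835112
step 1: c = 1.324120, f(c) = -3.693409 < 0 → new bracket [1.324120, 2.580000]
step 2: c = 1.550073, f(c) = -1.269273 < 0 → new bracket [1.550073, 2.580000]
step 3: c = 1.622279, f(c) = -0.397798 < 0 → new bracket [1.622279, 2.580000]

1.622279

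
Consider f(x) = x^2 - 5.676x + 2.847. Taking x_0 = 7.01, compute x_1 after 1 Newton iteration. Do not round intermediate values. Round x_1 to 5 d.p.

5.54807

f'(x) = 2x - 5.676
x_0 = 7.010000: f = 12.198340, f' = 8.344000 → x_1 = 7.010000 - (12.198340)/(8.344000) = 5.548070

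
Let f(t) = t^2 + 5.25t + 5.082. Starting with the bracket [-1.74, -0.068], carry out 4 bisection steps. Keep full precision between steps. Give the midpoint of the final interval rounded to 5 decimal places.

f(-1.740000) = -1.025400, f(-0.068000) = 4.729624 (opposite signs)
step 1: m = -0.904000, f(m) = 1.153216 > 0 → root in [-1.740000, -0.904000]
step 2: m = -1.322000, f(m) = -0.110816 < 0 → root in [-1.322000, -0.904000]
step 3: m = -1.113000, f(m) = 0.477519 > 0 → root in [-1.322000, -1.113000]
step 4: m = -1.217500, f(m) = 0.172431 > 0 → root in [-1.322000, -1.217500]
Midpoint of [-1.322000, -1.217500] = -1.269750

-1.26975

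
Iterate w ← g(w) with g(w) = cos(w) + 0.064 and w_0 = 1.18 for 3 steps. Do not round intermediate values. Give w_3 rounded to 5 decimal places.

0.63207

w_1 = g(1.180000) = 0.444925
w_2 = g(0.444925) = 0.966643
w_3 = g(0.966643) = 0.632065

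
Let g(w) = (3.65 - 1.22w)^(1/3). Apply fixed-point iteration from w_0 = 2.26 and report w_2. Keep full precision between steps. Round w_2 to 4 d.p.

1.3527

w_1 = g(2.260000) = 0.962908
w_2 = g(0.962908) = 1.352716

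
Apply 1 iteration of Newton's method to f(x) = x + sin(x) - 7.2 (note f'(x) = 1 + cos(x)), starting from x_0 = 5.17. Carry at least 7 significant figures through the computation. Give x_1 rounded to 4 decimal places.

7.2002

x_0 = 5.170000: f = -2.927111, f' = 1.441806 → x_1 = 5.170000 - (-2.927111)/(1.441806) = 7.200169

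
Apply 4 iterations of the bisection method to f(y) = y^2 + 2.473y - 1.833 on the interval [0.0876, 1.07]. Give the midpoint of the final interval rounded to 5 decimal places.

0.60950

f(0.087600) = -1.608691, f(1.070000) = 1.958010 (opposite signs)
step 1: m = 0.578800, f(m) = -0.066618 < 0 → root in [0.578800, 1.070000]
step 2: m = 0.824400, f(m) = 0.885377 > 0 → root in [0.578800, 0.824400]
step 3: m = 0.701600, f(m) = 0.394299 > 0 → root in [0.578800, 0.701600]
step 4: m = 0.640200, f(m) = 0.160071 > 0 → root in [0.578800, 0.640200]
Midpoint of [0.578800, 0.640200] = 0.609500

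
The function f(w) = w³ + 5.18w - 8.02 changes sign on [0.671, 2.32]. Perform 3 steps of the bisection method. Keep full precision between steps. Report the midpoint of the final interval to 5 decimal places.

1.18631

f(0.671000) = -4.242108, f(2.320000) = 16.484768 (opposite signs)
step 1: m = 1.495500, f(m) = 3.071406 > 0 → root in [0.671000, 1.495500]
step 2: m = 1.083250, f(m) = -1.137646 < 0 → root in [1.083250, 1.495500]
step 3: m = 1.289375, f(m) = 0.802533 > 0 → root in [1.083250, 1.289375]
Midpoint of [1.083250, 1.289375] = 1.186313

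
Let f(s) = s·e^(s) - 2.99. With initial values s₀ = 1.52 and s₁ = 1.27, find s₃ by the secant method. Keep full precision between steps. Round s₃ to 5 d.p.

1.05791

Secant update: s_(k+1) = s_k − f(s_k)·(s_k − s_(k-1))/(f(s_k) − f(s_(k-1))).
f(s_0) = 3.959782, f(s_1) = 1.532283
s_2 = 1.270000 - (1.532283)·(1.270000 - 1.520000)/(1.532283 - (3.959782)) = 1.112195; f(s_2) = 0.392216
s_3 = 1.112195 - (0.392216)·(1.112195 - 1.270000)/(0.392216 - (1.532283)) = 1.057906; f(s_3) = 0.057121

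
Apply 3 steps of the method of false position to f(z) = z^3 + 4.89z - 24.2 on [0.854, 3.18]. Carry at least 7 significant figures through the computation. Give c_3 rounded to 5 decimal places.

f(0.854000) = -19.401104, f(3.180000) = 23.507632
step 1: c = 1.905697, f(c) = -7.960266 < 0 → new bracket [1.905697, 3.180000]
step 2: c = 2.228050, f(c) = -2.244330 < 0 → new bracket [2.228050, 3.180000]
step 3: c = 2.311014, f(c) = -0.556503 < 0 → new bracket [2.311014, 3.180000]

2.31101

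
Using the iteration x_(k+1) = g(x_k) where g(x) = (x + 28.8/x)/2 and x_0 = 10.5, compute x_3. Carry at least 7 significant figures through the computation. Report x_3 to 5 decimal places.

x_1 = g(10.500000) = 6.621429
x_2 = g(6.621429) = 5.485472
x_3 = g(5.485472) = 5.367852

5.36785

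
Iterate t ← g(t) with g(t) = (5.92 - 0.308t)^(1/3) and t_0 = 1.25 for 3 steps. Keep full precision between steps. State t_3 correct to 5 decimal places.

t_1 = g(1.250000) = 1.768911
t_2 = g(1.768911) = 1.751718
t_3 = g(1.751718) = 1.752293

1.75229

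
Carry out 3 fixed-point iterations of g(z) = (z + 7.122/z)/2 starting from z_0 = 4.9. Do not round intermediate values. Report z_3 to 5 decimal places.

2.66901

z_1 = g(4.900000) = 3.176735
z_2 = g(3.176735) = 2.709330
z_3 = g(2.709330) = 2.669012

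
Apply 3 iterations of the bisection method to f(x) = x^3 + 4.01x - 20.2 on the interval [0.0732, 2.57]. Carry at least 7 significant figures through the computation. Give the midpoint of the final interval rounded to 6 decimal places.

2.101850

f(0.073200) = -19.906076, f(2.570000) = 7.080293 (opposite signs)
step 1: m = 1.321600, f(m) = -12.592042 < 0 → root in [1.321600, 2.570000]
step 2: m = 1.945800, f(m) = -5.030275 < 0 → root in [1.945800, 2.570000]
step 3: m = 2.257900, f(m) = 0.365207 > 0 → root in [1.945800, 2.257900]
Midpoint of [1.945800, 2.257900] = 2.101850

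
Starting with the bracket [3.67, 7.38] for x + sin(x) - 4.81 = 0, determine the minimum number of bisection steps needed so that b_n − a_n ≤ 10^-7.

26

Initial width b − a = 7.38 − 3.67 = 3.710000.
After n steps the width is (b−a)/2^n; need (b−a)/2^n ≤ 10^-7.
So n ≥ log₂(3.710000/10^-7) = log₂(37100000.0000) ≈ 25.1449.
Hence n = 26.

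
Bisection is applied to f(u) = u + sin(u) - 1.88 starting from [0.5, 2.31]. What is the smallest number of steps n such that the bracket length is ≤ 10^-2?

Initial width b − a = 2.31 − 0.5 = 1.810000.
After n steps the width is (b−a)/2^n; need (b−a)/2^n ≤ 10^-2.
So n ≥ log₂(1.810000/10^-2) = log₂(181.0000) ≈ 7.4998.
Hence n = 8.

8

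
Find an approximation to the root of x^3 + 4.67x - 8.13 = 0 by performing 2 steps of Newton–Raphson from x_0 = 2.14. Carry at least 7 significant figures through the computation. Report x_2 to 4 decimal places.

1.3040

Newton update: x ← x − f(x)/f'(x).
f'(x) = 3x^2 + 4.67
x_0 = 2.140000: f = 11.664144, f' = 18.408800 → x_1 = 2.140000 - (11.664144)/(18.408800) = 1.506382
x_1 = 1.506382: f = 2.323068, f' = 11.477562 → x_2 = 1.506382 - (2.323068)/(11.477562) = 1.303981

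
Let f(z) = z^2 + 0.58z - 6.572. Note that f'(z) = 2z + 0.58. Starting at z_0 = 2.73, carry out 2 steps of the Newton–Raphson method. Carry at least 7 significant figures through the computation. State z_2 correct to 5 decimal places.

2.29014

z_0 = 2.730000: f = 2.464300, f' = 6.040000 → z_1 = 2.730000 - (2.464300)/(6.040000) = 2.322003
z_1 = 2.322003: f = 0.166461, f' = 5.224007 → z_2 = 2.322003 - (0.166461)/(5.224007) = 2.290139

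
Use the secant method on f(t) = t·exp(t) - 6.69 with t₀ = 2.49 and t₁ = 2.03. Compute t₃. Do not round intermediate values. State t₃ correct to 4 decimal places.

1.5752

f(t_0) = 23.342578, f(t_1) = 8.766595
t_2 = 2.030000 - (8.766595)·(2.030000 - 2.490000)/(8.766595 - (23.342578)) = 1.753337; f(t_2) = 3.433485
t_3 = 1.753337 - (3.433485)·(1.753337 - 2.030000)/(3.433485 - (8.766595)) = 1.575220; f(t_3) = 0.921155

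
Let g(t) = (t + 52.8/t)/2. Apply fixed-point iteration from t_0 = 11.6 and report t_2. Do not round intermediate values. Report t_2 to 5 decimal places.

t_1 = g(11.600000) = 8.075862
t_2 = g(8.075862) = 7.306932

7.30693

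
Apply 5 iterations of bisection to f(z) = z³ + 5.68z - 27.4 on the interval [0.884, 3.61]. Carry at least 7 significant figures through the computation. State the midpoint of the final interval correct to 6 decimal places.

f(0.884000) = -21.688073, f(3.610000) = 40.150681 (opposite signs)
step 1: m = 2.247000, f(m) = -3.291917 < 0 → root in [2.247000, 3.610000]
step 2: m = 2.928500, f(m) = 14.349025 > 0 → root in [2.247000, 2.928500]
step 3: m = 2.587750, f(m) = 4.627159 > 0 → root in [2.247000, 2.587750]
step 4: m = 2.417375, f(m) = 0.457109 > 0 → root in [2.247000, 2.417375]
step 5: m = 2.332187, f(m) = -1.468177 < 0 → root in [2.332187, 2.417375]
Midpoint of [2.332187, 2.417375] = 2.374781

2.374781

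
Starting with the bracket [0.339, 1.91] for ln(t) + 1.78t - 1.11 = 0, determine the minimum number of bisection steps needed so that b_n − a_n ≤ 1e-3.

Initial width b − a = 1.91 − 0.339 = 1.571000.
After n steps the width is (b−a)/2^n; need (b−a)/2^n ≤ 1e-3.
So n ≥ log₂(1.571000/1e-3) = log₂(1571.0000) ≈ 10.6175.
Hence n = 11.

11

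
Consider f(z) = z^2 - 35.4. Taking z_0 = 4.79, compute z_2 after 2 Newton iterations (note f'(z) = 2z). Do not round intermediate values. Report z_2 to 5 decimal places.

z_0 = 4.790000: f = -12.455900, f' = 9.580000 → z_1 = 4.790000 - (-12.455900)/(9.580000) = 6.090198
z_1 = 6.090198: f = 1.690516, f' = 12.180397 → z_2 = 6.090198 - (1.690516)/(12.180397) = 5.951408

5.95141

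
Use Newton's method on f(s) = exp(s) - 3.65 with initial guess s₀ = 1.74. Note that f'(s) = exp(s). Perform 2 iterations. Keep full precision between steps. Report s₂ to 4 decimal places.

1.2983

Newton update: s ← s − f(s)/f'(s).
s_0 = 1.740000: f = 2.047343, f' = 5.697343 → s_1 = 1.740000 - (2.047343)/(5.697343) = 1.380649
s_1 = 1.380649: f = 0.327484, f' = 3.977484 → s_2 = 1.380649 - (0.327484)/(3.977484) = 1.298315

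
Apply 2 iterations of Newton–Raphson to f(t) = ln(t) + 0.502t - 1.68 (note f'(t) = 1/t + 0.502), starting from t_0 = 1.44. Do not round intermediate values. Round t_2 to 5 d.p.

1.98263

t_0 = 1.440000: f = -0.592477, f' = 1.196444 → t_1 = 1.440000 - (-0.592477)/(1.196444) = 1.935198
t_1 = 1.935198: f = -0.048321, f' = 1.018743 → t_2 = 1.935198 - (-0.048321)/(1.018743) = 1.982630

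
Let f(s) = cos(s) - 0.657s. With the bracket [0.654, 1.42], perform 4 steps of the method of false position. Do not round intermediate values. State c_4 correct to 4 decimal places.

False-position update: c = (a·f(b) − b·f(a))/(f(b) − f(a)); replace the endpoint whose sign matches f(c).
f(0.654000) = 0.363979, f(1.420000) = -0.782715
step 1: c = 0.897141, f(c) = 0.034426 > 0 → new bracket [0.897141, 1.420000]
step 2: c = 0.919169, f(c) = 0.002588 > 0 → new bracket [0.919169, 1.420000]
step 3: c = 0.920819, f(c) = 0.000190 > 0 → new bracket [0.920819, 1.420000]
step 4: c = 0.920940, f(c) = 0.000014 > 0 → new bracket [0.920940, 1.420000]

0.9209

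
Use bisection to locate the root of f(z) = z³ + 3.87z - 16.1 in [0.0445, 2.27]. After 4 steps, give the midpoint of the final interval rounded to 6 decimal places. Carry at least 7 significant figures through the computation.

f(0.044500) = -15.927697, f(2.270000) = 4.381983 (opposite signs)
step 1: m = 1.157250, f(m) = -10.071621 < 0 → root in [1.157250, 2.270000]
step 2: m = 1.713625, f(m) = -4.436193 < 0 → root in [1.713625, 2.270000]
step 3: m = 1.991812, f(m) = -0.489534 < 0 → root in [1.991812, 2.270000]
step 4: m = 2.130906, f(m) = 1.822544 > 0 → root in [1.991812, 2.130906]
Midpoint of [1.991812, 2.130906] = 2.061359

2.061359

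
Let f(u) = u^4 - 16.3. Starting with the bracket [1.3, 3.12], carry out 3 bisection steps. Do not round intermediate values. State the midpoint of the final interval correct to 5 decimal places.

f(1.300000) = -13.443900, f(3.120000) = 78.458543 (opposite signs)
step 1: m = 2.210000, f(m) = 7.554433 > 0 → root in [1.300000, 2.210000]
step 2: m = 1.755000, f(m) = -6.813446 < 0 → root in [1.755000, 2.210000]
step 3: m = 1.982500, f(m) = -0.852693 < 0 → root in [1.982500, 2.210000]
Midpoint of [1.982500, 2.210000] = 2.096250

2.09625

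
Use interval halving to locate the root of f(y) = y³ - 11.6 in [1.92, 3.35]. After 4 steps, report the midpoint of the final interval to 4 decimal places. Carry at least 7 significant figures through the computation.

f(1.920000) = -4.522112, f(3.350000) = 25.995375 (opposite signs)
step 1: m = 2.635000, f(m) = 6.695398 > 0 → root in [1.920000, 2.635000]
step 2: m = 2.277500, f(m) = 0.213407 > 0 → root in [1.920000, 2.277500]
step 3: m = 2.098750, f(m) = -2.355528 < 0 → root in [2.098750, 2.277500]
step 4: m = 2.188125, f(m) = -1.123496 < 0 → root in [2.188125, 2.277500]
Midpoint of [2.188125, 2.277500] = 2.232812

2.2328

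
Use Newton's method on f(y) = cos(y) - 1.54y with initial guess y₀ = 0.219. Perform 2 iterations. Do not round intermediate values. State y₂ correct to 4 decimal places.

0.5529

f'(y) = -sin(y) - 1.54
y_0 = 0.219000: f = 0.638855, f' = -1.757254 → y_1 = 0.219000 - (0.638855)/(-1.757254) = 0.582553
y_1 = 0.582553: f = -0.062071, f' = -2.090158 → y_2 = 0.582553 - (-0.062071)/(-2.090158) = 0.552856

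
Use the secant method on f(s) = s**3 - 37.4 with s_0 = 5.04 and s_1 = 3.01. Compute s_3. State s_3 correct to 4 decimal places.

3.3585

f(s_0) = 90.624064, f(s_1) = -10.129099
s_2 = 3.010000 - (-10.129099)·(3.010000 - 5.040000)/(-10.129099 - (90.624064)) = 3.214084; f(s_2) = -4.197444
s_3 = 3.214084 - (-4.197444)·(3.214084 - 3.010000)/(-4.197444 - (-10.129099)) = 3.358500; f(s_3) = 0.482284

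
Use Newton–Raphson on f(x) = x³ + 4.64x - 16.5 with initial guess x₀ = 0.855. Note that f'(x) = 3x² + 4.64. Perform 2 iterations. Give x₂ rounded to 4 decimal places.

Newton update: x ← x − f(x)/f'(x).
x_0 = 0.855000: f = -11.907774, f' = 6.833075 → x_1 = 0.855000 - (-11.907774)/(6.833075) = 2.597667
x_1 = 2.597667: f = 13.081902, f' = 24.883620 → x_2 = 2.597667 - (13.081902)/(24.883620) = 2.071943

2.0719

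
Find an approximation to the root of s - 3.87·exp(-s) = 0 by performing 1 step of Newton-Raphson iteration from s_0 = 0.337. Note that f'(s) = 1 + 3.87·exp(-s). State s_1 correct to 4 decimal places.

0.9817

s_0 = 0.337000: f = -2.425827, f' = 3.762827 → s_1 = 0.337000 - (-2.425827)/(3.762827) = 0.981682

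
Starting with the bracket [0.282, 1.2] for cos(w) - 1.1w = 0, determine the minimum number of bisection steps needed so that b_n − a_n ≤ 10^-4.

Initial width b − a = 1.2 − 0.282 = 0.918000.
After n steps the width is (b−a)/2^n; need (b−a)/2^n ≤ 10^-4.
So n ≥ log₂(0.918000/10^-4) = log₂(9180.0000) ≈ 13.1643.
Hence n = 14.

14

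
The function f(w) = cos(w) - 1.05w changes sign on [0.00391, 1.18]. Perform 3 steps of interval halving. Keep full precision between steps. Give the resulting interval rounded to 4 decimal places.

f(0.003910) = 0.995887, f(1.180000) = -0.858075 (opposite signs)
step 1: m = 0.591955, f(m) = 0.208299 > 0 → root in [0.591955, 1.180000]
step 2: m = 0.885977, f(m) = -0.297744 < 0 → root in [0.591955, 0.885977]
step 3: m = 0.738966, f(m) = -0.036749 < 0 → root in [0.591955, 0.738966]

[0.5920, 0.7390]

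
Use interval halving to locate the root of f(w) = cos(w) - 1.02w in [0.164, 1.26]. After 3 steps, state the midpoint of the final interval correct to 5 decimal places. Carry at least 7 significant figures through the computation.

0.78050

f(0.164000) = 0.819302, f(1.260000) = -0.979383 (opposite signs)
step 1: m = 0.712000, f(m) = 0.030817 > 0 → root in [0.712000, 1.260000]
step 2: m = 0.986000, f(m) = -0.453690 < 0 → root in [0.712000, 0.986000]
step 3: m = 0.849000, f(m) = -0.205246 < 0 → root in [0.712000, 0.849000]
Midpoint of [0.712000, 0.849000] = 0.780500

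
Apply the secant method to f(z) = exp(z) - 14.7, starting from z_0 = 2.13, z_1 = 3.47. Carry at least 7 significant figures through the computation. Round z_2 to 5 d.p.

2.48503

f(z_0) = -6.285133, f(z_1) = 17.436742
z_2 = 3.470000 - (17.436742)·(3.470000 - 2.130000)/(17.436742 - (-6.285133)) = 2.485034; f(z_2) = -2.698469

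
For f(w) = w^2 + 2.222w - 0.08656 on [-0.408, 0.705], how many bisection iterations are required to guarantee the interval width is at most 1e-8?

Initial width b − a = 0.705 − -0.408 = 1.113000.
After n steps the width is (b−a)/2^n; need (b−a)/2^n ≤ 1e-8.
So n ≥ log₂(1.113000/1e-8) = log₂(111300000.0000) ≈ 26.7299.
Hence n = 27.

27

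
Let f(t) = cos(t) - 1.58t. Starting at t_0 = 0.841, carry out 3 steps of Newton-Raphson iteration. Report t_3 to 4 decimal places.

0.5422

Newton update: t ← t − f(t)/f'(t).
f'(t) = -sin(t) - 1.58
t_0 = 0.841000: f = -0.662062, f' = -2.325310 → t_1 = 0.841000 - (-0.662062)/(-2.325310) = 0.556280
t_1 = 0.556280: f = -0.029697, f' = -2.108031 → t_2 = 0.556280 - (-0.029697)/(-2.108031) = 0.542192
t_2 = 0.542192: f = -0.000085, f' = -2.096015 → t_3 = 0.542192 - (-0.000085)/(-2.096015) = 0.542152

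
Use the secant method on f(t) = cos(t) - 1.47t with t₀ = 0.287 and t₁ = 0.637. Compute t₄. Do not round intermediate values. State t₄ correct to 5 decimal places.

0.57199

f(t_0) = 0.537207, f(t_1) = -0.132506
t_2 = 0.637000 - (-0.132506)·(0.637000 - 0.287000)/(-0.132506 - (0.537207)) = 0.567751; f(t_2) = 0.008519
t_3 = 0.567751 - (0.008519)·(0.567751 - 0.637000)/(0.008519 - (-0.132506)) = 0.571934; f(t_3) = 0.000113
t_4 = 0.571934 - (0.000113)·(0.571934 - 0.567751)/(0.000113 - (0.008519)) = 0.571990; f(t_4) = -0.000000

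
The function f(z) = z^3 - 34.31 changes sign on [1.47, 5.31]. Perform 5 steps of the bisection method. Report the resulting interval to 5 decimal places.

[3.15000, 3.27000]

f(1.470000) = -31.133477, f(5.310000) = 115.411291 (opposite signs)
step 1: m = 3.390000, f(m) = 4.648219 > 0 → root in [1.470000, 3.390000]
step 2: m = 2.430000, f(m) = -19.961093 < 0 → root in [2.430000, 3.390000]
step 3: m = 2.910000, f(m) = -9.667829 < 0 → root in [2.910000, 3.390000]
step 4: m = 3.150000, f(m) = -3.054125 < 0 → root in [3.150000, 3.390000]
step 5: m = 3.270000, f(m) = 0.655783 > 0 → root in [3.150000, 3.270000]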